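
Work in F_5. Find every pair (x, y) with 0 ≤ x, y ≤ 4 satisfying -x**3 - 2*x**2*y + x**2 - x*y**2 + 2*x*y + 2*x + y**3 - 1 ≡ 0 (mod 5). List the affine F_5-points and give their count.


Affine F_5-points: {(0, 1), (1, 2), (2, 4), (3, 4)}; count = 4.

For each of the 25 pairs (x, y) ∈ F_5², evaluate f(x, y) mod 5. Record the zeros.
  x = 0: [0↦4, 1↦0, 2↦2, 3↦1, 4↦3]  zeros at y ∈ {1}
  x = 1: [0↦1, 1↦1, 2↦0, 3↦4, 4↦4]  zeros at y ∈ {2}
  x = 2: [0↦4, 1↦4, 2↦1, 3↦1, 4↦0]  zeros at y ∈ {4}
  x = 3: [0↦2, 1↦3, 2↦4, 3↦1, 4↦0]  zeros at y ∈ {4}
  x = 4: [0↦4, 1↦2, 2↦3, 3↦3, 4↦3]  zeros at y ∈ ∅
Collecting zeros: affine points = {(0, 1), (1, 2), (2, 4), (3, 4)}.
Total count |C(F_5)_aff| = 4.


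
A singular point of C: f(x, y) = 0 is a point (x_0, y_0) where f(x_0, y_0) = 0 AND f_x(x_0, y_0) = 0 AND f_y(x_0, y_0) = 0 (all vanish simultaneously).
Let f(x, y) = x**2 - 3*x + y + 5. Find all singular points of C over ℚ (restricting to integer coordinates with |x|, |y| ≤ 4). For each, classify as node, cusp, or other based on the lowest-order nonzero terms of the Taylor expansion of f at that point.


No singular points in the scanned grid; C is smooth there.

Compute partial derivatives:
  f_x = 2*x - 3.
  f_y = 1.
f_y = 1 is a nonzero constant, so f_y never vanishes: no point (x, y) can satisfy f = f_x = f_y = 0. In particular no (x, y) ∈ {−4, ..., 4}² is singular; the curve is smooth.


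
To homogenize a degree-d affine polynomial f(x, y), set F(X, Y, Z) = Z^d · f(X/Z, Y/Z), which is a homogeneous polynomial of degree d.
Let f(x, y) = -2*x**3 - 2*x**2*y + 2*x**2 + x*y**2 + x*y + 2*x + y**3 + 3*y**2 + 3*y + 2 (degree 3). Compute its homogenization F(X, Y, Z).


F(X, Y, Z) = -2*X**3 - 2*X**2*Y + 2*X**2*Z + X*Y**2 + X*Y*Z + 2*X*Z**2 + Y**3 + 3*Y**2*Z + 3*Y*Z**2 + 2*Z**3

deg(f) = 3.
Substitute x = X/Z, y = Y/Z into f, then multiply by Z^3.
  monomial -2·x^3·y^0 ↦ -2·X^3·Y^0·Z^0.
  monomial -2·x^2·y^1 ↦ -2·X^2·Y^1·Z^0.
  monomial 2·x^2·y^0 ↦ 2·X^2·Y^0·Z^1.
  monomial 1·x^1·y^2 ↦ 1·X^1·Y^2·Z^0.
  monomial 1·x^1·y^1 ↦ 1·X^1·Y^1·Z^1.
  monomial 2·x^1·y^0 ↦ 2·X^1·Y^0·Z^2.
  monomial 1·x^0·y^3 ↦ 1·X^0·Y^3·Z^0.
  monomial 3·x^0·y^2 ↦ 3·X^0·Y^2·Z^1.
  monomial 3·x^0·y^1 ↦ 3·X^0·Y^1·Z^2.
  monomial 2·x^0·y^0 ↦ 2·X^0·Y^0·Z^3.
Collecting: F(X, Y, Z) = -2*X**3 - 2*X**2*Y + 2*X**2*Z + X*Y**2 + X*Y*Z + 2*X*Z**2 + Y**3 + 3*Y**2*Z + 3*Y*Z**2 + 2*Z**3.


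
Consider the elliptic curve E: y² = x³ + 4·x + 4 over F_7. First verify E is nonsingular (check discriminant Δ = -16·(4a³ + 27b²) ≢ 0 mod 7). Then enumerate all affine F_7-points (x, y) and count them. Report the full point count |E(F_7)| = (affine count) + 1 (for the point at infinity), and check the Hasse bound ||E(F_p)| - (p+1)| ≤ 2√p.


Affine points = {(0, 2), (0, 5), (1, 3), (1, 4), (3, 1), (3, 6), (4, 0), (5, 3), (5, 4)}; affine count = 9; |E(F_7)| = 10.

Discriminant check: Δ ∝ 4a³ + 27b² = 4·4³ + 27·4² = 4·64 + 27·16 ≡ 2 (mod 7). Nonzero ⇒ E is nonsingular.
For each x ∈ F_7, compute rhs = x³ + 4·x + 4 mod 7, then count y ∈ F_7 with y² ≡ rhs.
  x = 0: rhs = 4, matching y values: 2, 5 (2 points).
  x = 1: rhs = 2, matching y values: 3, 4 (2 points).
  x = 2: rhs = 6, matching y values: none (0 points).
  x = 3: rhs = 1, matching y values: 1, 6 (2 points).
  x = 4: rhs = 0, matching y values: 0 (1 points).
  x = 5: rhs = 2, matching y values: 3, 4 (2 points).
  x = 6: rhs = 6, matching y values: none (0 points).
Total affine count: 9.
Full point count |E(F_7)| = 9 + 1 = 10.
Hasse bound: |10 − (7+1)| = |2| = 2 ≤ 2√7 ≈ 5.2915 ✓.


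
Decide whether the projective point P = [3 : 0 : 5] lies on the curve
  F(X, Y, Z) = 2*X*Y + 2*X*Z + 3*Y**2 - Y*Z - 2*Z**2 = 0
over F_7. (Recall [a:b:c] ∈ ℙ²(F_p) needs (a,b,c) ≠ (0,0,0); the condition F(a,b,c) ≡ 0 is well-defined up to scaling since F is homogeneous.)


F(3,0,5) ≡ 1 (mod 7); P is NOT on the curve.

Evaluate F(3, 0, 5) term-by-term (mod 7).
  2*X*Y ↦ 2·3·0·1 = 0
  2*X*Z ↦ 2·3·1·5 = 30
  3*Y**2 ↦ 3·1·0·1 = 0
  -Y*Z ↦ -1·1·0·5 = 0
  -2*Z**2 ↦ -2·1·1·25 = -50
Sum: F(3, 0, 5) = (0) + (30) + (0) + (0) + (-50) = -20.
Reducing mod 7: -20 ≡ 1 (mod 7).
Since F(a, b, c) ≡ 1 ≠ 0 (mod 7), P does NOT lie on the curve.


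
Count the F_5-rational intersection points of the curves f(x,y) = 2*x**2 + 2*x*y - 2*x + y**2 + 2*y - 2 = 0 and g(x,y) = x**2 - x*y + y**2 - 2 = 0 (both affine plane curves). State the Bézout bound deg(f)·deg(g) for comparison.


Common zeros: {(3, 2)}; count = 1; Bézout bound = 4.

deg(f) = 2, deg(g) = 2, so Bézout bound = 4.
Scan x ∈ F_5. For each x, list the y ∈ F_5 with f(x, y) ≡ 0 and those with g(x, y) ≡ 0 (mod 5); the common zeros in that column are the intersection.
  x = 0: f ≡ 0 at y ∈ ∅; g ≡ 0 at y ∈ ∅; common: ∅.
  x = 1: f ≡ 0 at y ∈ {2, 4}; g ≡ 0 at y ∈ {3}; common: ∅.
  x = 2: f ≡ 0 at y ∈ ∅; g ≡ 0 at y ∈ {3, 4}; common: ∅.
  x = 3: f ≡ 0 at y ∈ {0, 2}; g ≡ 0 at y ∈ {1, 2}; common: {2}.
  x = 4: f ≡ 0 at y ∈ ∅; g ≡ 0 at y ∈ {2}; common: ∅.
Collecting: common zeros = {(3, 2)}, so the count is 1.
Comparison with the Bézout bound: 1 ≤ 4 = deg(f)·deg(g), as expected for curves with no common component (the affine F_5-count falls short of the bound because intersections may lie at infinity, over extension fields, or carry multiplicity).


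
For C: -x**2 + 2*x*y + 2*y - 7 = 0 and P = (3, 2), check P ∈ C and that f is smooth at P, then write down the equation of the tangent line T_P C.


Tangent line at P: -2*x + 8*y - 10 = 0.

Step 1: f(3, 2) = 0, so P lies on C.
Step 2: partial derivatives
  f_x(x, y) = -2*x + 2*y, f_y(x, y) = 2*x + 2.
  f_x(P) = -2, f_y(P) = 8 (gradient nonzero, so P is smooth).
Step 3: tangent line at P: -2·(x − 3) + 8·(y − 2) = 0.
Expanding: -2*x + 8*y - 10 = 0.


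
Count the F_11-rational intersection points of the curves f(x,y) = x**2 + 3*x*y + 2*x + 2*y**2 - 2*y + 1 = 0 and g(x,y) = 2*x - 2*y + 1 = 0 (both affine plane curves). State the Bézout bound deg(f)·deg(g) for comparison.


Common zeros: {(7, 2), (8, 3)}; count = 2; Bézout bound = 2.

deg(f) = 2, deg(g) = 1, so Bézout bound = 2.
Scan x ∈ F_11. For each x, list the y ∈ F_11 with f(x, y) ≡ 0 and those with g(x, y) ≡ 0 (mod 11); the common zeros in that column are the intersection.
  x = 0: f ≡ 0 at y ∈ ∅; g ≡ 0 at y ∈ {6}; common: ∅.
  x = 1: f ≡ 0 at y ∈ ∅; g ≡ 0 at y ∈ {7}; common: ∅.
  x = 2: f ≡ 0 at y ∈ ∅; g ≡ 0 at y ∈ {8}; common: ∅.
  x = 3: f ≡ 0 at y ∈ {3, 10}; g ≡ 0 at y ∈ {9}; common: ∅.
  x = 4: f ≡ 0 at y ∈ ∅; g ≡ 0 at y ∈ {10}; common: ∅.
  x = 5: f ≡ 0 at y ∈ ∅; g ≡ 0 at y ∈ {0}; common: ∅.
  x = 6: f ≡ 0 at y ∈ ∅; g ≡ 0 at y ∈ {1}; common: ∅.
  x = 7: f ≡ 0 at y ∈ {2, 5}; g ≡ 0 at y ∈ {2}; common: {2}.
  x = 8: f ≡ 0 at y ∈ {3, 8}; g ≡ 0 at y ∈ {3}; common: {3}.
  x = 9: f ≡ 0 at y ∈ {5, 10}; g ≡ 0 at y ∈ {4}; common: ∅.
  x = 10: f ≡ 0 at y ∈ {0, 8}; g ≡ 0 at y ∈ {5}; common: ∅.
Collecting: common zeros = {(7, 2), (8, 3)}, so the count is 2.
Comparison with the Bézout bound: 2 ≤ 2 = deg(f)·deg(g), as expected for curves with no common component (the bound is attained).


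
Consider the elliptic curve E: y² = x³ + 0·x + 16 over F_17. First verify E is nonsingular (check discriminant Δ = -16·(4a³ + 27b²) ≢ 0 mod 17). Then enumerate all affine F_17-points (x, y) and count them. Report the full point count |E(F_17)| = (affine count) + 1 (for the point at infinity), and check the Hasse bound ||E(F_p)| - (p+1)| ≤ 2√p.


Affine points = {(0, 4), (0, 13), (1, 0), (3, 3), (3, 14), (7, 6), (7, 11), (8, 1), (8, 16), (10, 8), (10, 9), (11, 2), (11, 15), (15, 5), (15, 12), (16, 7), (16, 10)}; affine count = 17; |E(F_17)| = 18.

Discriminant check: Δ ∝ 4a³ + 27b² = 4·0³ + 27·16² = 4·0 + 27·256 ≡ 10 (mod 17). Nonzero ⇒ E is nonsingular.
For each x ∈ F_17, compute rhs = x³ + 0·x + 16 mod 17, then count y ∈ F_17 with y² ≡ rhs.
  x = 0: rhs = 16, matching y values: 4, 13 (2 points).
  x = 1: rhs = 0, matching y values: 0 (1 points).
  x = 2: rhs = 7, matching y values: none (0 points).
  x = 3: rhs = 9, matching y values: 3, 14 (2 points).
  x = 4: rhs = 12, matching y values: none (0 points).
  x = 5: rhs = 5, matching y values: none (0 points).
  x = 6: rhs = 11, matching y values: none (0 points).
  x = 7: rhs = 2, matching y values: 6, 11 (2 points).
  x = 8: rhs = 1, matching y values: 1, 16 (2 points).
  x = 9: rhs = 14, matching y values: none (0 points).
  x = 10: rhs = 13, matching y values: 8, 9 (2 points).
  x = 11: rhs = 4, matching y values: 2, 15 (2 points).
  x = 12: rhs = 10, matching y values: none (0 points).
  x = 13: rhs = 3, matching y values: none (0 points).
  x = 14: rhs = 6, matching y values: none (0 points).
  x = 15: rhs = 8, matching y values: 5, 12 (2 points).
  x = 16: rhs = 15, matching y values: 7, 10 (2 points).
Total affine count: 17.
Full point count |E(F_17)| = 17 + 1 = 18.
Hasse bound: |18 − (17+1)| = |0| = 0 ≤ 2√17 ≈ 8.2462 ✓.


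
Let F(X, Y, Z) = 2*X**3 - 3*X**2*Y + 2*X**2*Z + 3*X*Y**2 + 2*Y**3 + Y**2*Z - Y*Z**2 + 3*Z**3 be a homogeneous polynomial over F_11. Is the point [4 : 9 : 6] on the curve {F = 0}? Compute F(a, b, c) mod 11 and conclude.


F(4,9,6) ≡ 4 (mod 11); P is NOT on the curve.

Evaluate F(4, 9, 6) term-by-term (mod 11).
  2*X**3 ↦ 2·64·1·1 = 128
  -3*X**2*Y ↦ -3·16·9·1 = -432
  2*X**2*Z ↦ 2·16·1·6 = 192
  3*X*Y**2 ↦ 3·4·81·1 = 972
  2*Y**3 ↦ 2·1·729·1 = 1458
  Y**2*Z ↦ 1·1·81·6 = 486
  -Y*Z**2 ↦ -1·1·9·36 = -324
  3*Z**3 ↦ 3·1·1·216 = 648
Sum: F(4, 9, 6) = (128) + (-432) + (192) + (972) + (1458) + (486) + (-324) + (648) = 3128.
Reducing mod 11: 3128 ≡ 4 (mod 11).
Since F(a, b, c) ≡ 4 ≠ 0 (mod 11), P does NOT lie on the curve.


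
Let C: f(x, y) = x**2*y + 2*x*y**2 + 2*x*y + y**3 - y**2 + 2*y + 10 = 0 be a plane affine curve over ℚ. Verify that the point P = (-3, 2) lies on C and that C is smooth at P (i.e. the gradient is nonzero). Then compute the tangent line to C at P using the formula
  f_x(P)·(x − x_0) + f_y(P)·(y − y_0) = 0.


Tangent line at P: 22 - 11*y = 0.

Step 1: f(-3, 2) = 0, so P lies on C.
Step 2: partial derivatives
  f_x(x, y) = 2*x*y + 2*y**2 + 2*y, f_y(x, y) = x**2 + 4*x*y + 2*x + 3*y**2 - 2*y + 2.
  f_x(P) = 0, f_y(P) = -11 (gradient nonzero, so P is smooth).
Step 3: tangent line at P: 0·(x − -3) + -11·(y − 2) = 0.
Expanding: 22 - 11*y = 0.


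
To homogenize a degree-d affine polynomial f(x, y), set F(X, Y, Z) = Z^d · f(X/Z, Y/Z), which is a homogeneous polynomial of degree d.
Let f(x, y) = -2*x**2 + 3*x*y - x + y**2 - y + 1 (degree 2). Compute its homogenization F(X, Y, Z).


F(X, Y, Z) = -2*X**2 + 3*X*Y - X*Z + Y**2 - Y*Z + Z**2

deg(f) = 2.
Substitute x = X/Z, y = Y/Z into f, then multiply by Z^2.
  monomial -2·x^2·y^0 ↦ -2·X^2·Y^0·Z^0.
  monomial 3·x^1·y^1 ↦ 3·X^1·Y^1·Z^0.
  monomial -1·x^1·y^0 ↦ -1·X^1·Y^0·Z^1.
  monomial 1·x^0·y^2 ↦ 1·X^0·Y^2·Z^0.
  monomial -1·x^0·y^1 ↦ -1·X^0·Y^1·Z^1.
  monomial 1·x^0·y^0 ↦ 1·X^0·Y^0·Z^2.
Collecting: F(X, Y, Z) = -2*X**2 + 3*X*Y - X*Z + Y**2 - Y*Z + Z**2.


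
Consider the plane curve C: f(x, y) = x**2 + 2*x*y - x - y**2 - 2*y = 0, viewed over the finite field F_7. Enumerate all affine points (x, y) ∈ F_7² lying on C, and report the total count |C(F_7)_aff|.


Affine F_7-points: {(0, 0), (0, 5), (1, 0), (4, 3), (5, 3), (5, 5)}; count = 6.

For each of the 49 pairs (x, y) ∈ F_7², evaluate f(x, y) mod 7. Record the zeros.
  x = 0: [0↦0, 1↦4, 2↦6, 3↦6, 4↦4, 5↦0, 6↦1]  zeros at y ∈ {0, 5}
  x = 1: [0↦0, 1↦6, 2↦3, 3↦5, 4↦5, 5↦3, 6↦6]  zeros at y ∈ {0}
  x = 2: [0↦2, 1↦3, 2↦2, 3↦6, 4↦1, 5↦1, 6↦6]  zeros at y ∈ ∅
  x = 3: [0↦6, 1↦2, 2↦3, 3↦2, 4↦6, 5↦1, 6↦1]  zeros at y ∈ ∅
  x = 4: [0↦5, 1↦3, 2↦6, 3↦0, 4↦6, 5↦3, 6↦5]  zeros at y ∈ {3}
  x = 5: [0↦6, 1↦6, 2↦4, 3↦0, 4↦1, 5↦0, 6↦4]  zeros at y ∈ {3, 5}
  x = 6: [0↦2, 1↦4, 2↦4, 3↦2, 4↦5, 5↦6, 6↦5]  zeros at y ∈ ∅
Collecting zeros: affine points = {(0, 0), (0, 5), (1, 0), (4, 3), (5, 3), (5, 5)}.
Total count |C(F_7)_aff| = 6.


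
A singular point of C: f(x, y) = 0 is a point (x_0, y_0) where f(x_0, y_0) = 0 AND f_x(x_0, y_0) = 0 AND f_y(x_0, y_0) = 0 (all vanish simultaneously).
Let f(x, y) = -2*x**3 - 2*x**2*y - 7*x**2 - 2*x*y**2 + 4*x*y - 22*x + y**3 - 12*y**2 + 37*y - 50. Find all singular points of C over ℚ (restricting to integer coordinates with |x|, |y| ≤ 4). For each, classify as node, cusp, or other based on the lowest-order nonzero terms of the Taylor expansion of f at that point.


Singular points: {(-2, 3)}; classification: node.

Compute partial derivatives:
  f_x = -6*x**2 - 4*x*y - 14*x - 2*y**2 + 4*y - 22.
  f_y = -2*x**2 - 4*x*y + 4*x + 3*y**2 - 24*y + 37.
Scan x_0 ∈ {−4, ..., 4}. For each x_0, f_y(x_0, y) is a polynomial in y; find its integer roots y ∈ {−4, ..., 4}, then test f_x and f at those candidates.
  x = -4: f_y(-4, y) = 3*y**2 - 8*y - 11; vanishes at y ∈ {-1}. (-4, -1): f_x = -84 ≠ 0.
  x = -3: f_y(-3, y) = 3*y**2 - 12*y + 7; no integer root y with |y| ≤ 4.
  x = -2: f_y(-2, y) = 3*y**2 - 16*y + 21; vanishes at y ∈ {3}. (-2, 3): f_x = 0, f = 0 — SINGULAR.
  x = -1: f_y(-1, y) = 3*y**2 - 20*y + 31; no integer root y with |y| ≤ 4.
  x = 0: f_y(0, y) = 3*y**2 - 24*y + 37; no integer root y with |y| ≤ 4.
  x = 1: f_y(1, y) = 3*y**2 - 28*y + 39; no integer root y with |y| ≤ 4.
  x = 2: f_y(2, y) = 3*y**2 - 32*y + 37; no integer root y with |y| ≤ 4.
  x = 3: f_y(3, y) = 3*y**2 - 36*y + 31; no integer root y with |y| ≤ 4.
  x = 4: f_y(4, y) = 3*y**2 - 40*y + 21; no integer root y with |y| ≤ 4.
Only singular point on the grid: (-2, 3).
Classify: substitute x = -2 + u, y = 3 + v and expand: f = -2*u**3 - 2*u**2*v - u**2 - 2*u*v**2 + v**3 + v**2.
No constant or linear terms (consistent with a singular point). Quadratic part: -u**2 + v**2. Cubic part: -2*u**3 - 2*u**2*v - 2*u*v**2 + v**3.
The quadratic part v**2 - u**2 = (v − u)(v + u) splits into two distinct linear factors, so there are two distinct tangent lines y − 3 = ±(x − -2) — this is a node (ordinary double point).
Classification: node.


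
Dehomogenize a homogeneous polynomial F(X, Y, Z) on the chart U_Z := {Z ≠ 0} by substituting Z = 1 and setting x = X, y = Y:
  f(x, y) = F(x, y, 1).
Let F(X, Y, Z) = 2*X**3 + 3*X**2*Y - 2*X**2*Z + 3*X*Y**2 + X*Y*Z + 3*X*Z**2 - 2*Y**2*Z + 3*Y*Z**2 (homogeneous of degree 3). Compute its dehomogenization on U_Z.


f(x, y) = 2*x**3 + 3*x**2*y - 2*x**2 + 3*x*y**2 + x*y + 3*x - 2*y**2 + 3*y

On U_Z we set Z = 1. Each monomial c·X^i·Y^j·Z^k in F becomes c·x^i·y^j·1^k = c·x^i·y^j.
Substituting Z = 1: F(X, Y, 1) = 2*x**3 + 3*x**2*y - 2*x**2 + 3*x*y**2 + x*y + 3*x - 2*y**2 + 3*y.
Note: deg(f) ≤ deg(F) = 3; strict inequality happens when F is divisible by Z (lost terms).


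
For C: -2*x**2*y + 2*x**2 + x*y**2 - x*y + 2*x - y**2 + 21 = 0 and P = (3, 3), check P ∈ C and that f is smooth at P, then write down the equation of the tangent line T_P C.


Tangent line at P: -16*x - 9*y + 75 = 0.

Step 1: f(3, 3) = 0, so P lies on C.
Step 2: partial derivatives
  f_x(x, y) = -4*x*y + 4*x + y**2 - y + 2, f_y(x, y) = -2*x**2 + 2*x*y - x - 2*y.
  f_x(P) = -16, f_y(P) = -9 (gradient nonzero, so P is smooth).
Step 3: tangent line at P: -16·(x − 3) + -9·(y − 3) = 0.
Expanding: -16*x - 9*y + 75 = 0.


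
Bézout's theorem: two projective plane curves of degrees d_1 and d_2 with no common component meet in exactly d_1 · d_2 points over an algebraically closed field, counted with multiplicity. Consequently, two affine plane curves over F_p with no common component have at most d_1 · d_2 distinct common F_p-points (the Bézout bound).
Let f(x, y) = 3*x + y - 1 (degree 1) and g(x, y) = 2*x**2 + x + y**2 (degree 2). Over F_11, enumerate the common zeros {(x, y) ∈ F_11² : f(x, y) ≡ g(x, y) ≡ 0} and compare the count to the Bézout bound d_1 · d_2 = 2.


Common zeros: {(9, 7)}; count = 1; Bézout bound = 2.

deg(f) = 1, deg(g) = 2, so Bézout bound = 2.
Scan x ∈ F_11. For each x, list the y ∈ F_11 with f(x, y) ≡ 0 and those with g(x, y) ≡ 0 (mod 11); the common zeros in that column are the intersection.
  x = 0: f ≡ 0 at y ∈ {1}; g ≡ 0 at y ∈ {0}; common: ∅.
  x = 1: f ≡ 0 at y ∈ {9}; g ≡ 0 at y ∈ ∅; common: ∅.
  x = 2: f ≡ 0 at y ∈ {6}; g ≡ 0 at y ∈ {1, 10}; common: ∅.
  x = 3: f ≡ 0 at y ∈ {3}; g ≡ 0 at y ∈ {1, 10}; common: ∅.
  x = 4: f ≡ 0 at y ∈ {0}; g ≡ 0 at y ∈ ∅; common: ∅.
  x = 5: f ≡ 0 at y ∈ {8}; g ≡ 0 at y ∈ {0}; common: ∅.
  x = 6: f ≡ 0 at y ∈ {5}; g ≡ 0 at y ∈ ∅; common: ∅.
  x = 7: f ≡ 0 at y ∈ {2}; g ≡ 0 at y ∈ {4, 7}; common: ∅.
  x = 8: f ≡ 0 at y ∈ {10}; g ≡ 0 at y ∈ ∅; common: ∅.
  x = 9: f ≡ 0 at y ∈ {7}; g ≡ 0 at y ∈ {4, 7}; common: {7}.
  x = 10: f ≡ 0 at y ∈ {4}; g ≡ 0 at y ∈ ∅; common: ∅.
Collecting: common zeros = {(9, 7)}, so the count is 1.
Comparison with the Bézout bound: 1 ≤ 2 = deg(f)·deg(g), as expected for curves with no common component (the affine F_11-count falls short of the bound because intersections may lie at infinity, over extension fields, or carry multiplicity).


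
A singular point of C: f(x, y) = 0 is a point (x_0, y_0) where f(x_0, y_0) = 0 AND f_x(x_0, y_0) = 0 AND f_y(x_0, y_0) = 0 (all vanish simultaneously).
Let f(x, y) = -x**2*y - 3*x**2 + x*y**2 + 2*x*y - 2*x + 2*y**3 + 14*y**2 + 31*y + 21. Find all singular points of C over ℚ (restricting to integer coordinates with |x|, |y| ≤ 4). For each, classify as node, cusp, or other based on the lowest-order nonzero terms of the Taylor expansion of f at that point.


Singular points: {(-1, -2)}; classification: node.

Compute partial derivatives:
  f_x = -2*x*y - 6*x + y**2 + 2*y - 2.
  f_y = -x**2 + 2*x*y + 2*x + 6*y**2 + 28*y + 31.
Scan x_0 ∈ {−4, ..., 4}. For each x_0, f_y(x_0, y) is a polynomial in y; find its integer roots y ∈ {−4, ..., 4}, then test f_x and f at those candidates.
  x = -4: f_y(-4, y) = 6*y**2 + 20*y + 7; no integer root y with |y| ≤ 4.
  x = -3: f_y(-3, y) = 6*y**2 + 22*y + 16; vanishes at y ∈ {-1}. (-3, -1): f_x = 9 ≠ 0.
  x = -2: f_y(-2, y) = 6*y**2 + 24*y + 23; no integer root y with |y| ≤ 4.
  x = -1: f_y(-1, y) = 6*y**2 + 26*y + 28; vanishes at y ∈ {-2}. (-1, -2): f_x = 0, f = 0 — SINGULAR.
  x = 0: f_y(0, y) = 6*y**2 + 28*y + 31; no integer root y with |y| ≤ 4.
  x = 1: f_y(1, y) = 6*y**2 + 30*y + 32; no integer root y with |y| ≤ 4.
  x = 2: f_y(2, y) = 6*y**2 + 32*y + 31; no integer root y with |y| ≤ 4.
  x = 3: f_y(3, y) = 6*y**2 + 34*y + 28; vanishes at y ∈ {-1}. (3, -1): f_x = -15 ≠ 0.
  x = 4: f_y(4, y) = 6*y**2 + 36*y + 23; no integer root y with |y| ≤ 4.
Only singular point on the grid: (-1, -2).
Classify: substitute x = -1 + u, y = -2 + v and expand: f = -u**2*v - u**2 + u*v**2 + 2*v**3 + v**2.
No constant or linear terms (consistent with a singular point). Quadratic part: -u**2 + v**2. Cubic part: -u**2*v + u*v**2 + 2*v**3.
The quadratic part v**2 - u**2 = (v − u)(v + u) splits into two distinct linear factors, so there are two distinct tangent lines y − -2 = ±(x − -1) — this is a node (ordinary double point).
Classification: node.


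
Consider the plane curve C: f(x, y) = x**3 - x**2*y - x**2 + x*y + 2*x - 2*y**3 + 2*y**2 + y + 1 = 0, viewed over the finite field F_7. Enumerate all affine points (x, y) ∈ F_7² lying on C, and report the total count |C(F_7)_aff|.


Affine F_7-points: {(0, 4), (2, 4), (2, 5), (2, 6), (3, 2), (3, 4), (6, 3)}; count = 7.

For each of the 49 pairs (x, y) ∈ F_7², evaluate f(x, y) mod 7. Record the zeros.
  x = 0: [0↦1, 1↦2, 2↦2, 3↦3, 4↦0, 5↦2, 6↦4]  zeros at y ∈ {4}
  x = 1: [0↦3, 1↦4, 2↦4, 3↦5, 4↦2, 5↦4, 6↦6]  zeros at y ∈ ∅
  x = 2: [0↦2, 1↦1, 2↦6, 3↦5, 4↦0, 5↦0, 6↦0]  zeros at y ∈ {4, 5, 6}
  x = 3: [0↦4, 1↦6, 2↦0, 3↦2, 4↦0, 5↦3, 6↦6]  zeros at y ∈ {2, 4}
  x = 4: [0↦1, 1↦4, 2↦6, 3↦2, 4↦1, 5↦5, 6↦2]  zeros at y ∈ ∅
  x = 5: [0↦6, 1↦1, 2↦2, 3↦4, 4↦2, 5↦5, 6↦1]  zeros at y ∈ ∅
  x = 6: [0↦4, 1↦3, 2↦1, 3↦0, 4↦2, 5↦2, 6↦2]  zeros at y ∈ {3}
Collecting zeros: affine points = {(0, 4), (2, 4), (2, 5), (2, 6), (3, 2), (3, 4), (6, 3)}.
Total count |C(F_7)_aff| = 7.


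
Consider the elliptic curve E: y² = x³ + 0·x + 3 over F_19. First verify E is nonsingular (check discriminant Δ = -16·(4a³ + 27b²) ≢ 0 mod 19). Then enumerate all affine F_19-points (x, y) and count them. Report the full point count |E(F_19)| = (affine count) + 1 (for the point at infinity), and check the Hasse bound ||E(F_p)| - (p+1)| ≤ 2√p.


Affine points = {(1, 2), (1, 17), (2, 7), (2, 12), (3, 7), (3, 12), (7, 2), (7, 17), (11, 2), (11, 17), (14, 7), (14, 12)}; affine count = 12; |E(F_19)| = 13.

Discriminant check: Δ ∝ 4a³ + 27b² = 4·0³ + 27·3² = 4·0 + 27·9 ≡ 15 (mod 19). Nonzero ⇒ E is nonsingular.
For each x ∈ F_19, compute rhs = x³ + 0·x + 3 mod 19, then count y ∈ F_19 with y² ≡ rhs.
  x = 0: rhs = 3, matching y values: none (0 points).
  x = 1: rhs = 4, matching y values: 2, 17 (2 points).
  x = 2: rhs = 11, matching y values: 7, 12 (2 points).
  x = 3: rhs = 11, matching y values: 7, 12 (2 points).
  x = 4: rhs = 10, matching y values: none (0 points).
  x = 5: rhs = 14, matching y values: none (0 points).
  x = 6: rhs = 10, matching y values: none (0 points).
  x = 7: rhs = 4, matching y values: 2, 17 (2 points).
  x = 8: rhs = 2, matching y values: none (0 points).
  x = 9: rhs = 10, matching y values: none (0 points).
  x = 10: rhs = 15, matching y values: none (0 points).
  x = 11: rhs = 4, matching y values: 2, 17 (2 points).
  x = 12: rhs = 2, matching y values: none (0 points).
  x = 13: rhs = 15, matching y values: none (0 points).
  x = 14: rhs = 11, matching y values: 7, 12 (2 points).
  x = 15: rhs = 15, matching y values: none (0 points).
  x = 16: rhs = 14, matching y values: none (0 points).
  x = 17: rhs = 14, matching y values: none (0 points).
  x = 18: rhs = 2, matching y values: none (0 points).
Total affine count: 12.
Full point count |E(F_19)| = 12 + 1 = 13.
Hasse bound: |13 − (19+1)| = |-7| = 7 ≤ 2√19 ≈ 8.7178 ✓.


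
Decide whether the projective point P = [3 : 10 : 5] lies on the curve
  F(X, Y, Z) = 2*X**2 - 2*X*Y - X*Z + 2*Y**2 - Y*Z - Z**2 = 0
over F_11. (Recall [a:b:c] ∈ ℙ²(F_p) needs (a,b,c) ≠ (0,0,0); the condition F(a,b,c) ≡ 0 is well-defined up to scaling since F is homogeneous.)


F(3,10,5) ≡ 2 (mod 11); P is NOT on the curve.

Evaluate F(3, 10, 5) term-by-term (mod 11).
  2*X**2 ↦ 2·9·1·1 = 18
  -2*X*Y ↦ -2·3·10·1 = -60
  -X*Z ↦ -1·3·1·5 = -15
  2*Y**2 ↦ 2·1·100·1 = 200
  -Y*Z ↦ -1·1·10·5 = -50
  -Z**2 ↦ -1·1·1·25 = -25
Sum: F(3, 10, 5) = (18) + (-60) + (-15) + (200) + (-50) + (-25) = 68.
Reducing mod 11: 68 ≡ 2 (mod 11).
Since F(a, b, c) ≡ 2 ≠ 0 (mod 11), P does NOT lie on the curve.


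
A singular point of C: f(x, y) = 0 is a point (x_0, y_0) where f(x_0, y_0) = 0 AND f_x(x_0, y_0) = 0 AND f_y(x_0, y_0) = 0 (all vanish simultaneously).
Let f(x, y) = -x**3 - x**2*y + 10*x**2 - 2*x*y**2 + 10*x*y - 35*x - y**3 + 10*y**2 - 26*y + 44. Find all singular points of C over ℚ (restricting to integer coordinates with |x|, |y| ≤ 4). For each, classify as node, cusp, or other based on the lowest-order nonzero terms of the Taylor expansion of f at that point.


Singular points: {(3, 1)}; classification: cusp.

Compute partial derivatives:
  f_x = -3*x**2 - 2*x*y + 20*x - 2*y**2 + 10*y - 35.
  f_y = -x**2 - 4*x*y + 10*x - 3*y**2 + 20*y - 26.
Scan x_0 ∈ {−4, ..., 4}. For each x_0, f_y(x_0, y) is a polynomial in y; find its integer roots y ∈ {−4, ..., 4}, then test f_x and f at those candidates.
  x = -4: f_y(-4, y) = -3*y**2 + 36*y - 82; no integer root y with |y| ≤ 4.
  x = -3: f_y(-3, y) = -3*y**2 + 32*y - 65; no integer root y with |y| ≤ 4.
  x = -2: f_y(-2, y) = -3*y**2 + 28*y - 50; no integer root y with |y| ≤ 4.
  x = -1: f_y(-1, y) = -3*y**2 + 24*y - 37; no integer root y with |y| ≤ 4.
  x = 0: f_y(0, y) = -3*y**2 + 20*y - 26; no integer root y with |y| ≤ 4.
  x = 1: f_y(1, y) = -3*y**2 + 16*y - 17; no integer root y with |y| ≤ 4.
  x = 2: f_y(2, y) = -3*y**2 + 12*y - 10; no integer root y with |y| ≤ 4.
  x = 3: f_y(3, y) = -3*y**2 + 8*y - 5; vanishes at y ∈ {1}. (3, 1): f_x = 0, f = 0 — SINGULAR.
  x = 4: f_y(4, y) = -3*y**2 + 4*y - 2; no integer root y with |y| ≤ 4.
Only singular point on the grid: (3, 1).
Classify: substitute x = 3 + u, y = 1 + v and expand: f = -u**3 - u**2*v - 2*u*v**2 - v**3 + v**2.
No constant or linear terms (consistent with a singular point). Quadratic part: v**2. Cubic part: -u**3 - u**2*v - 2*u*v**2 - v**3.
The quadratic part v**2 is a perfect square, so there is a single (double) tangent line v = 0, i.e. y = 1. Restricting the cubic part to that line (v = 0) leaves -u**3 ≠ 0, so f is not divisible by v and the branch is v² ≈ u**3 to lowest order — this is a cusp.
Classification: cusp.


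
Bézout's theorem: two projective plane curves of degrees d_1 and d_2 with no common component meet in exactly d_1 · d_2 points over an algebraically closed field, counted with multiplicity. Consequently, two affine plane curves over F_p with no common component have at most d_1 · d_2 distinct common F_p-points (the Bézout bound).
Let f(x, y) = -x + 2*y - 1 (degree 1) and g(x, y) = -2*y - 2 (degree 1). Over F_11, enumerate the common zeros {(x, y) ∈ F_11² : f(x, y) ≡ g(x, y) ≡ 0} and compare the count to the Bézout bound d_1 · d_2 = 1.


Common zeros: {(8, 10)}; count = 1; Bézout bound = 1.

deg(f) = 1, deg(g) = 1, so Bézout bound = 1.
Scan x ∈ F_11. For each x, list the y ∈ F_11 with f(x, y) ≡ 0 and those with g(x, y) ≡ 0 (mod 11); the common zeros in that column are the intersection.
  x = 0: f ≡ 0 at y ∈ {6}; g ≡ 0 at y ∈ {10}; common: ∅.
  x = 1: f ≡ 0 at y ∈ {1}; g ≡ 0 at y ∈ {10}; common: ∅.
  x = 2: f ≡ 0 at y ∈ {7}; g ≡ 0 at y ∈ {10}; common: ∅.
  x = 3: f ≡ 0 at y ∈ {2}; g ≡ 0 at y ∈ {10}; common: ∅.
  x = 4: f ≡ 0 at y ∈ {8}; g ≡ 0 at y ∈ {10}; common: ∅.
  x = 5: f ≡ 0 at y ∈ {3}; g ≡ 0 at y ∈ {10}; common: ∅.
  x = 6: f ≡ 0 at y ∈ {9}; g ≡ 0 at y ∈ {10}; common: ∅.
  x = 7: f ≡ 0 at y ∈ {4}; g ≡ 0 at y ∈ {10}; common: ∅.
  x = 8: f ≡ 0 at y ∈ {10}; g ≡ 0 at y ∈ {10}; common: {10}.
  x = 9: f ≡ 0 at y ∈ {5}; g ≡ 0 at y ∈ {10}; common: ∅.
  x = 10: f ≡ 0 at y ∈ {0}; g ≡ 0 at y ∈ {10}; common: ∅.
Collecting: common zeros = {(8, 10)}, so the count is 1.
Comparison with the Bézout bound: 1 ≤ 1 = deg(f)·deg(g), as expected for curves with no common component (the bound is attained).


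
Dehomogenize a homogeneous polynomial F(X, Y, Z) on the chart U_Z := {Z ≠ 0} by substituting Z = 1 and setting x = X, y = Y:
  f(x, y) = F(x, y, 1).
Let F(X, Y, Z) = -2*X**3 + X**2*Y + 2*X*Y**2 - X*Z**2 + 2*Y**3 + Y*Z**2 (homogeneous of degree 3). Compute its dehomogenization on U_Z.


f(x, y) = -2*x**3 + x**2*y + 2*x*y**2 - x + 2*y**3 + y

On U_Z we set Z = 1. Each monomial c·X^i·Y^j·Z^k in F becomes c·x^i·y^j·1^k = c·x^i·y^j.
Substituting Z = 1: F(X, Y, 1) = -2*x**3 + x**2*y + 2*x*y**2 - x + 2*y**3 + y.
Note: deg(f) ≤ deg(F) = 3; strict inequality happens when F is divisible by Z (lost terms).


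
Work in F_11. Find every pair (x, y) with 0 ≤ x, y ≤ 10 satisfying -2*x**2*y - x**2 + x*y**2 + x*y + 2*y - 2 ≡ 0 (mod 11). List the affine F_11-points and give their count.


Affine F_11-points: {(0, 1), (2, 3), (2, 10), (3, 0), (3, 8), (6, 3), (6, 4), (8, 0), (8, 1), (9, 8), (9, 10), (10, 5)}; count = 12.

For each of the 121 pairs (x, y) ∈ F_11², evaluate f(x, y) mod 11. Record the zeros.
  x = 0: [0↦9, 1↦0, 2↦2, 3↦4, 4↦6, 5↦8, 6↦10, 7↦1, 8↦3, 9↦5, 10↦7]  zeros at y ∈ {1}
  x = 1: [0↦8, 1↦10, 2↦3, 3↦9, 4↦6, 5↦5, 6↦6, 7↦9, 8↦3, 9↦10, 10↦8]  zeros at y ∈ ∅
  x = 2: [0↦5, 1↦3, 2↦5, 3↦0, 4↦10, 5↦2, 6↦9, 7↦9, 8↦2, 9↦10, 10↦0]  zeros at y ∈ {3, 10}
  x = 3: [0↦0, 1↦1, 2↦8, 3↦10, 4↦7, 5↦10, 6↦8, 7↦1, 8↦0, 9↦5, 10↦5]  zeros at y ∈ {0, 8}
  x = 4: [0↦4, 1↦4, 2↦1, 3↦6, 4↦8, 5↦7, 6↦3, 7↦7, 8↦8, 9↦6, 10↦1]  zeros at y ∈ ∅
  x = 5: [0↦6, 1↦1, 2↦6, 3↦10, 4↦2, 5↦4, 6↦5, 7↦5, 8↦4, 9↦2, 10↦10]  zeros at y ∈ ∅
  x = 6: [0↦6, 1↦3, 2↦1, 3↦0, 4↦0, 5↦1, 6↦3, 7↦6, 8↦10, 9↦4, 10↦10]  zeros at y ∈ {3, 4}
  x = 7: [0↦4, 1↦10, 2↦8, 3↦9, 4↦2, 5↦9, 6↦8, 7↦10, 8↦4, 9↦1, 10↦1]  zeros at y ∈ ∅
  x = 8: [0↦0, 1↦0, 2↦5, 3↦4, 4↦8, 5↦6, 6↦9, 7↦6, 8↦8, 9↦4, 10↦5]  zeros at y ∈ {0, 1}
  x = 9: [0↦5, 1↦6, 2↦3, 3↦7, 4↦7, 5↦3, 6↦6, 7↦5, 8↦0, 9↦2, 10↦0]  zeros at y ∈ {8, 10}
  x = 10: [0↦8, 1↦6, 2↦2, 3↦7, 4↦10, 5↦0, 6↦10, 7↦7, 8↦2, 9↦6, 10↦8]  zeros at y ∈ {5}
Collecting zeros: affine points = {(0, 1), (2, 3), (2, 10), (3, 0), (3, 8), (6, 3), (6, 4), (8, 0), (8, 1), (9, 8), (9, 10), (10, 5)}.
Total count |C(F_11)_aff| = 12.


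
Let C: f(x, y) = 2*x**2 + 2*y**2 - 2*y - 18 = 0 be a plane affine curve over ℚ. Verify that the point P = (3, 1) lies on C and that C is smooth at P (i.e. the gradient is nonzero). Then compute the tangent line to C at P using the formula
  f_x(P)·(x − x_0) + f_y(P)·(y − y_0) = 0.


Tangent line at P: 12*x + 2*y - 38 = 0.

Step 1: f(3, 1) = 0, so P lies on C.
Step 2: partial derivatives
  f_x(x, y) = 4*x, f_y(x, y) = 4*y - 2.
  f_x(P) = 12, f_y(P) = 2 (gradient nonzero, so P is smooth).
Step 3: tangent line at P: 12·(x − 3) + 2·(y − 1) = 0.
Expanding: 12*x + 2*y - 38 = 0.


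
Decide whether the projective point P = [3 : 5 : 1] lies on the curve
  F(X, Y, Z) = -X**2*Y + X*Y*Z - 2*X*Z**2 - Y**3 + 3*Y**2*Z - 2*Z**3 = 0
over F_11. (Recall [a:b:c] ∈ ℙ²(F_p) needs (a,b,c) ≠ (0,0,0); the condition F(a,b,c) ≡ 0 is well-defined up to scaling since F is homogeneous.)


F(3,5,1) ≡ 0 (mod 11); P is on the curve.

Evaluate F(3, 5, 1) term-by-term (mod 11).
  -X**2*Y ↦ -1·9·5·1 = -45
  X*Y*Z ↦ 1·3·5·1 = 15
  -2*X*Z**2 ↦ -2·3·1·1 = -6
  -Y**3 ↦ -1·1·125·1 = -125
  3*Y**2*Z ↦ 3·1·25·1 = 75
  -2*Z**3 ↦ -2·1·1·1 = -2
Sum: F(3, 5, 1) = (-45) + (15) + (-6) + (-125) + (75) + (-2) = -88.
Reducing mod 11: -88 ≡ 0 (mod 11).
Since F(a, b, c) ≡ 0 (mod 11), P lies on the curve.


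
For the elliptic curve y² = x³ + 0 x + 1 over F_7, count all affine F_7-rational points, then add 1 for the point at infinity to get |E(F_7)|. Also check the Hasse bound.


Affine points = {(0, 1), (0, 6), (1, 3), (1, 4), (2, 3), (2, 4), (3, 0), (4, 3), (4, 4), (5, 0), (6, 0)}; affine count = 11; |E(F_7)| = 12.

Discriminant check: Δ ∝ 4a³ + 27b² = 4·0³ + 27·1² = 4·0 + 27·1 ≡ 6 (mod 7). Nonzero ⇒ E is nonsingular.
For each x ∈ F_7, compute rhs = x³ + 0·x + 1 mod 7, then count y ∈ F_7 with y² ≡ rhs.
  x = 0: rhs = 1, matching y values: 1, 6 (2 points).
  x = 1: rhs = 2, matching y values: 3, 4 (2 points).
  x = 2: rhs = 2, matching y values: 3, 4 (2 points).
  x = 3: rhs = 0, matching y values: 0 (1 points).
  x = 4: rhs = 2, matching y values: 3, 4 (2 points).
  x = 5: rhs = 0, matching y values: 0 (1 points).
  x = 6: rhs = 0, matching y values: 0 (1 points).
Total affine count: 11.
Full point count |E(F_7)| = 11 + 1 = 12.
Hasse bound: |12 − (7+1)| = |4| = 4 ≤ 2√7 ≈ 5.2915 ✓.


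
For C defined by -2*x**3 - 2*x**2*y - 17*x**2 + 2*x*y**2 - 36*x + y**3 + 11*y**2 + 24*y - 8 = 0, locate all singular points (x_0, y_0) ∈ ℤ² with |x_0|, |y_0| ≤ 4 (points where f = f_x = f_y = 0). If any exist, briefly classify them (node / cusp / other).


Singular points: {(-2, -2)}; classification: node.

Compute partial derivatives:
  f_x = -6*x**2 - 4*x*y - 34*x + 2*y**2 - 36.
  f_y = -2*x**2 + 4*x*y + 3*y**2 + 22*y + 24.
Scan x_0 ∈ {−4, ..., 4}. For each x_0, f_y(x_0, y) is a polynomial in y; find its integer roots y ∈ {−4, ..., 4}, then test f_x and f at those candidates.
  x = -4: f_y(-4, y) = 3*y**2 + 6*y - 8; no integer root y with |y| ≤ 4.
  x = -3: f_y(-3, y) = 3*y**2 + 10*y + 6; no integer root y with |y| ≤ 4.
  x = -2: f_y(-2, y) = 3*y**2 + 14*y + 16; vanishes at y ∈ {-2}. (-2, -2): f_x = 0, f = 0 — SINGULAR.
  x = -1: f_y(-1, y) = 3*y**2 + 18*y + 22; no integer root y with |y| ≤ 4.
  x = 0: f_y(0, y) = 3*y**2 + 22*y + 24; no integer root y with |y| ≤ 4.
  x = 1: f_y(1, y) = 3*y**2 + 26*y + 22; no integer root y with |y| ≤ 4.
  x = 2: f_y(2, y) = 3*y**2 + 30*y + 16; no integer root y with |y| ≤ 4.
  x = 3: f_y(3, y) = 3*y**2 + 34*y + 6; no integer root y with |y| ≤ 4.
  x = 4: f_y(4, y) = 3*y**2 + 38*y - 8; no integer root y with |y| ≤ 4.
Only singular point on the grid: (-2, -2).
Classify: substitute x = -2 + u, y = -2 + v and expand: f = -2*u**3 - 2*u**2*v - u**2 + 2*u*v**2 + v**3 + v**2.
No constant or linear terms (consistent with a singular point). Quadratic part: -u**2 + v**2. Cubic part: -2*u**3 - 2*u**2*v + 2*u*v**2 + v**3.
The quadratic part v**2 - u**2 = (v − u)(v + u) splits into two distinct linear factors, so there are two distinct tangent lines y − -2 = ±(x − -2) — this is a node (ordinary double point).
Classification: node.


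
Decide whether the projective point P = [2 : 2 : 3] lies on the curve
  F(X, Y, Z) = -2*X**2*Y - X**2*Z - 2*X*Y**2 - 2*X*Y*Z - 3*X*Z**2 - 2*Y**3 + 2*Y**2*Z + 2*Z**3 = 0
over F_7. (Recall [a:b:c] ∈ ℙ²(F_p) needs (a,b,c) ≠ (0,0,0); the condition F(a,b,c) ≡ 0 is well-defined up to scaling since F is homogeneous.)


F(2,2,3) ≡ 3 (mod 7); P is NOT on the curve.

Evaluate F(2, 2, 3) term-by-term (mod 7).
  -2*X**2*Y ↦ -2·4·2·1 = -16
  -X**2*Z ↦ -1·4·1·3 = -12
  -2*X*Y**2 ↦ -2·2·4·1 = -16
  -2*X*Y*Z ↦ -2·2·2·3 = -24
  -3*X*Z**2 ↦ -3·2·1·9 = -54
  -2*Y**3 ↦ -2·1·8·1 = -16
  2*Y**2*Z ↦ 2·1·4·3 = 24
  2*Z**3 ↦ 2·1·1·27 = 54
Sum: F(2, 2, 3) = (-16) + (-12) + (-16) + (-24) + (-54) + (-16) + (24) + (54) = -60.
Reducing mod 7: -60 ≡ 3 (mod 7).
Since F(a, b, c) ≡ 3 ≠ 0 (mod 7), P does NOT lie on the curve.


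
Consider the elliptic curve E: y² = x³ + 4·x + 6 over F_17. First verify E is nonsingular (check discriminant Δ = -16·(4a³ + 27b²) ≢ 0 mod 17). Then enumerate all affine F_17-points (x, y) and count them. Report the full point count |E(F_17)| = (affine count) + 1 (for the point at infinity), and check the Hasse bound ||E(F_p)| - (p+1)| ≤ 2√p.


Affine points = {(4, 1), (4, 16), (5, 7), (5, 10), (6, 5), (6, 12), (10, 3), (10, 14), (11, 2), (11, 15), (14, 1), (14, 16), (16, 1), (16, 16)}; affine count = 14; |E(F_17)| = 15.

Discriminant check: Δ ∝ 4a³ + 27b² = 4·4³ + 27·6² = 4·64 + 27·36 ≡ 4 (mod 17). Nonzero ⇒ E is nonsingular.
For each x ∈ F_17, compute rhs = x³ + 4·x + 6 mod 17, then count y ∈ F_17 with y² ≡ rhs.
  x = 0: rhs = 6, matching y values: none (0 points).
  x = 1: rhs = 11, matching y values: none (0 points).
  x = 2: rhs = 5, matching y values: none (0 points).
  x = 3: rhs = 11, matching y values: none (0 points).
  x = 4: rhs = 1, matching y values: 1, 16 (2 points).
  x = 5: rhs = 15, matching y values: 7, 10 (2 points).
  x = 6: rhs = 8, matching y values: 5, 12 (2 points).
  x = 7: rhs = 3, matching y values: none (0 points).
  x = 8: rhs = 6, matching y values: none (0 points).
  x = 9: rhs = 6, matching y values: none (0 points).
  x = 10: rhs = 9, matching y values: 3, 14 (2 points).
  x = 11: rhs = 4, matching y values: 2, 15 (2 points).
  x = 12: rhs = 14, matching y values: none (0 points).
  x = 13: rhs = 11, matching y values: none (0 points).
  x = 14: rhs = 1, matching y values: 1, 16 (2 points).
  x = 15: rhs = 7, matching y values: none (0 points).
  x = 16: rhs = 1, matching y values: 1, 16 (2 points).
Total affine count: 14.
Full point count |E(F_17)| = 14 + 1 = 15.
Hasse bound: |15 − (17+1)| = |-3| = 3 ≤ 2√17 ≈ 8.2462 ✓.


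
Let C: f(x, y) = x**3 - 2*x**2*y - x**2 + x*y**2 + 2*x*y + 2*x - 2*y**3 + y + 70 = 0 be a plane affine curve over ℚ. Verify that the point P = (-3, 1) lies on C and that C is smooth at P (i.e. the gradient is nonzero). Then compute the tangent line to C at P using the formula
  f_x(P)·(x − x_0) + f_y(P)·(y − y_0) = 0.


Tangent line at P: 50*x - 35*y + 185 = 0.

Step 1: f(-3, 1) = 0, so P lies on C.
Step 2: partial derivatives
  f_x(x, y) = 3*x**2 - 4*x*y - 2*x + y**2 + 2*y + 2, f_y(x, y) = -2*x**2 + 2*x*y + 2*x - 6*y**2 + 1.
  f_x(P) = 50, f_y(P) = -35 (gradient nonzero, so P is smooth).
Step 3: tangent line at P: 50·(x − -3) + -35·(y − 1) = 0.
Expanding: 50*x - 35*y + 185 = 0.


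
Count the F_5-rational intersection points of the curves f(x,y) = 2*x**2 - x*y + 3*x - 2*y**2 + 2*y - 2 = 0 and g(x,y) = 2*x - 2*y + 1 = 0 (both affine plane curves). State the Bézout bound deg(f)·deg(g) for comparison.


Common zeros: {(1, 4), (4, 2)}; count = 2; Bézout bound = 2.

deg(f) = 2, deg(g) = 1, so Bézout bound = 2.
Scan x ∈ F_5. For each x, list the y ∈ F_5 with f(x, y) ≡ 0 and those with g(x, y) ≡ 0 (mod 5); the common zeros in that column are the intersection.
  x = 0: f ≡ 0 at y ∈ ∅; g ≡ 0 at y ∈ {3}; common: ∅.
  x = 1: f ≡ 0 at y ∈ {4}; g ≡ 0 at y ∈ {4}; common: {4}.
  x = 2: f ≡ 0 at y ∈ {1, 4}; g ≡ 0 at y ∈ {0}; common: ∅.
  x = 3: f ≡ 0 at y ∈ {0, 2}; g ≡ 0 at y ∈ {1}; common: ∅.
  x = 4: f ≡ 0 at y ∈ {2}; g ≡ 0 at y ∈ {2}; common: {2}.
Collecting: common zeros = {(1, 4), (4, 2)}, so the count is 2.
Comparison with the Bézout bound: 2 ≤ 2 = deg(f)·deg(g), as expected for curves with no common component (the bound is attained).


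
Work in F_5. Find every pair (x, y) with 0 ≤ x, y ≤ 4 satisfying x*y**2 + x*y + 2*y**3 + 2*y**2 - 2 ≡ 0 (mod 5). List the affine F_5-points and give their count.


Affine F_5-points: {(0, 3), (3, 2), (4, 1)}; count = 3.

For each of the 25 pairs (x, y) ∈ F_5², evaluate f(x, y) mod 5. Record the zeros.
  x = 0: [0↦3, 1↦2, 2↦2, 3↦0, 4↦3]  zeros at y ∈ {3}
  x = 1: [0↦3, 1↦4, 2↦3, 3↦2, 4↦3]  zeros at y ∈ ∅
  x = 2: [0↦3, 1↦1, 2↦4, 3↦4, 4↦3]  zeros at y ∈ ∅
  x = 3: [0↦3, 1↦3, 2↦0, 3↦1, 4↦3]  zeros at y ∈ {2}
  x = 4: [0↦3, 1↦0, 2↦1, 3↦3, 4↦3]  zeros at y ∈ {1}
Collecting zeros: affine points = {(0, 3), (3, 2), (4, 1)}.
Total count |C(F_5)_aff| = 3.


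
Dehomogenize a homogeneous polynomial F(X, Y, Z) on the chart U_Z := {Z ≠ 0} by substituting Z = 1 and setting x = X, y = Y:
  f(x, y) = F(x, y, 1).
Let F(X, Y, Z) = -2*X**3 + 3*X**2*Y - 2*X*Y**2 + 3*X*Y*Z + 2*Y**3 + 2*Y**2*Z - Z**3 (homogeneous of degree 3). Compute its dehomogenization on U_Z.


f(x, y) = -2*x**3 + 3*x**2*y - 2*x*y**2 + 3*x*y + 2*y**3 + 2*y**2 - 1

On U_Z we set Z = 1. Each monomial c·X^i·Y^j·Z^k in F becomes c·x^i·y^j·1^k = c·x^i·y^j.
Substituting Z = 1: F(X, Y, 1) = -2*x**3 + 3*x**2*y - 2*x*y**2 + 3*x*y + 2*y**3 + 2*y**2 - 1.
Note: deg(f) ≤ deg(F) = 3; strict inequality happens when F is divisible by Z (lost terms).


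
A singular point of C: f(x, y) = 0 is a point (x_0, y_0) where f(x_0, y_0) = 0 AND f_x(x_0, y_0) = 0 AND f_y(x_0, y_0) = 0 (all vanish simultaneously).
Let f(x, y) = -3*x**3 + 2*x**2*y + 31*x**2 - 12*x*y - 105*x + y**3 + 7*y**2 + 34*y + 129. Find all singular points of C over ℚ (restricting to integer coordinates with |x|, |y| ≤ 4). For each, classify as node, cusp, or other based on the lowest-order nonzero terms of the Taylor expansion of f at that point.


Singular points: {(3, -2)}; classification: cusp.

Compute partial derivatives:
  f_x = -9*x**2 + 4*x*y + 62*x - 12*y - 105.
  f_y = 2*x**2 - 12*x + 3*y**2 + 14*y + 34.
Scan x_0 ∈ {−4, ..., 4}. For each x_0, f_y(x_0, y) is a polynomial in y; find its integer roots y ∈ {−4, ..., 4}, then test f_x and f at those candidates.
  x = -4: f_y(-4, y) = 3*y**2 + 14*y + 114; no integer root y with |y| ≤ 4.
  x = -3: f_y(-3, y) = 3*y**2 + 14*y + 88; no integer root y with |y| ≤ 4.
  x = -2: f_y(-2, y) = 3*y**2 + 14*y + 66; no integer root y with |y| ≤ 4.
  x = -1: f_y(-1, y) = 3*y**2 + 14*y + 48; no integer root y with |y| ≤ 4.
  x = 0: f_y(0, y) = 3*y**2 + 14*y + 34; no integer root y with |y| ≤ 4.
  x = 1: f_y(1, y) = 3*y**2 + 14*y + 24; no integer root y with |y| ≤ 4.
  x = 2: f_y(2, y) = 3*y**2 + 14*y + 18; no integer root y with |y| ≤ 4.
  x = 3: f_y(3, y) = 3*y**2 + 14*y + 16; vanishes at y ∈ {-2}. (3, -2): f_x = 0, f = 0 — SINGULAR.
  x = 4: f_y(4, y) = 3*y**2 + 14*y + 18; no integer root y with |y| ≤ 4.
Only singular point on the grid: (3, -2).
Classify: substitute x = 3 + u, y = -2 + v and expand: f = -3*u**3 + 2*u**2*v + v**3 + v**2.
No constant or linear terms (consistent with a singular point). Quadratic part: v**2. Cubic part: -3*u**3 + 2*u**2*v + v**3.
The quadratic part v**2 is a perfect square, so there is a single (double) tangent line v = 0, i.e. y = -2. Restricting the cubic part to that line (v = 0) leaves -3*u**3 ≠ 0, so f is not divisible by v and the branch is v² ≈ 3*u**3 to lowest order — this is a cusp.
Classification: cusp.
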